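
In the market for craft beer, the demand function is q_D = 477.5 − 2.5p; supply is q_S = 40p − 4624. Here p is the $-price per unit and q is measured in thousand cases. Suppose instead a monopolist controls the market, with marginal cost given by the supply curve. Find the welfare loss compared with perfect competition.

$1572.30 thousand

In inverse form: demand p = 191 − 0.4q, supply p = 115.6 + 0.025q.
Competitive equilibrium: 191 − 0.4q = 115.6 + 0.025q → q* = 177.4118, p* = 120.0353.
Marginal revenue: MR = 191 − 0.8q. Set MR = MC: 191 − 0.8q = 115.6 + 0.025q → q_m = 91.3939.
Price p_m = 191 − 0.4·91.3939 = 154.4424; MC(q_m) = 115.6 + 0.025·91.3939 = 117.8848.
Competitive q* = 177.4118, so Δq = 86.0179; wedge = 154.4424 − 117.8848 = 36.5576.
Welfare loss = ½ × 86.0179 × 36.5576 = $1572.30 thousand.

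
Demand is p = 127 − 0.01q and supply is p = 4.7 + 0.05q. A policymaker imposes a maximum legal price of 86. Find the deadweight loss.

5100.56

Competitive equilibrium: 127 − 0.01q = 4.7 + 0.05q → q* = 2038.3333, p* = 106.6167.
At the ceiling p = 86, quantity supplied = (86 − 4.7)/0.05 = 1626.
Willingness to pay at q' = 1626: 127 − 0.01·1626 = 110.74.
Δq = 2038.3333 − 1626 = 412.3333; wedge = 110.74 − 86 = 24.74.
DWL = ½ × 412.3333 × 24.74 = 5100.56.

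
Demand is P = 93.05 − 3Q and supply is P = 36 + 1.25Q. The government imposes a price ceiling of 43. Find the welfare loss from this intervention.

Competitive equilibrium: 93.05 − 3Q = 36 + 1.25Q → Q* = 13.4235, P* = 52.7794.
At the ceiling P = 43, quantity supplied = (43 − 36)/1.25 = 5.6.
Willingness to pay at Q' = 5.6: 93.05 − 3·5.6 = 76.25.
ΔQ = 13.4235 − 5.6 = 7.8235; wedge = 76.25 − 43 = 33.25.
Welfare loss = ½ × 7.8235 × 33.25 = 130.07.

130.07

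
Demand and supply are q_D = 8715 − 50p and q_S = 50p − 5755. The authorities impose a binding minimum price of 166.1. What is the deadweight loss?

22898

In inverse form: demand p = 174.3 − 0.02q, supply p = 115.1 + 0.02q.
Competitive equilibrium: 174.3 − 0.02q = 115.1 + 0.02q → q* = 1480, p* = 144.7.
At the floor p = 166.1, quantity demanded = (174.3 − 166.1)/0.02 = 410.
Sellers' marginal cost at q' = 410: 115.1 + 0.02·410 = 123.3.
Δq = 1480 − 410 = 1070; wedge = 166.1 − 123.3 = 42.8.
Welfare loss = ½ × 1070 × 42.8 = 22898.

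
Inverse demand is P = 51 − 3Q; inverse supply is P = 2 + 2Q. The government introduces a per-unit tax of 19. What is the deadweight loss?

36.10

Competitive equilibrium: 51 − 3Q = 2 + 2Q → Q* = 9.8, P* = 21.6.
With the tax, the buyer price exceeds the seller price by 19: (51 − 3Q) − (2 + 2Q) = 19 → Q' = 6.
ΔQ = 9.8 − 6 = 3.8; the wedge equals the tax, 19.
DWL = ½ × 3.8 × 19 = 36.10.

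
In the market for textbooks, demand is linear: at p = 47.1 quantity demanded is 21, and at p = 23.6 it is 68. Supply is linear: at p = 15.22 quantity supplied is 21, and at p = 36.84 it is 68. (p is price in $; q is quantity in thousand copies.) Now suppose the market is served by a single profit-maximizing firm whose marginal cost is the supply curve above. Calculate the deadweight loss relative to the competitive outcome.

Demand slope = (23.6 − 47.1)/(68 − 21) = −0.5, so p = 57.6 − 0.5q.
Supply slope = (36.84 − 15.22)/(68 − 21) = 0.46, so p = 5.56 + 0.46q.
Competitive equilibrium: 57.6 − 0.5q = 5.56 + 0.46q → q* = 54.2083, p* = 30.4958.
Marginal revenue: MR = 57.6 − q. Set MR = MC: 57.6 − q = 5.56 + 0.46q → q_m = 35.6438.
Price p_m = 57.6 − 0.5·35.6438 = 39.7781; MC(q_m) = 5.56 + 0.46·35.6438 = 21.9561.
Competitive q* = 54.2083, so Δq = 18.5645; wedge = 39.7781 − 21.9561 = 17.822.
DWL = ½ × 18.5645 × 17.822 = $165.43 thousand.

$165.43 thousand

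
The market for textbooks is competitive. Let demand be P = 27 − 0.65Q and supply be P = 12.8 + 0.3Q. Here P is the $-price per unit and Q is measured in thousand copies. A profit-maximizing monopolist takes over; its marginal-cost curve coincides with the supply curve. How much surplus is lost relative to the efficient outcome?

Competitive equilibrium: 27 − 0.65Q = 12.8 + 0.3Q → Q* = 14.94737, P* = 17.28421.
Marginal revenue: MR = 27 − 1.3Q. Set MR = MC: 27 − 1.3Q = 12.8 + 0.3Q → Q_m = 8.875.
Price P_m = 27 − 0.65·8.875 = 21.23125; MC(Q_m) = 12.8 + 0.3·8.875 = 15.4625.
Competitive Q* = 14.94737, so ΔQ = 6.07237; wedge = 21.23125 − 15.4625 = 5.76875.
DWL = ½ × 6.07237 × 5.76875 = $17.51 thousand.

$17.51 thousand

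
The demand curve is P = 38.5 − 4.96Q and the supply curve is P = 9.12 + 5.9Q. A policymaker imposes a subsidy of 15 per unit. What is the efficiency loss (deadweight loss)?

Competitive equilibrium: 38.5 − 4.96Q = 9.12 + 5.9Q → Q* = 2.7053, P* = 25.0815.
The subsidy lowers effective supply by 15: P = 5.9Q − 5.88.
New quantity: 38.5 − 4.96Q = 5.9Q − 5.88 → Q' = 4.0866.
Overproduction ΔQ = 4.0866 − 2.7053 = 1.3813; wedge = subsidy = 15.
Deadweight loss = ½ × 1.3813 × 15 = 10.36.

10.36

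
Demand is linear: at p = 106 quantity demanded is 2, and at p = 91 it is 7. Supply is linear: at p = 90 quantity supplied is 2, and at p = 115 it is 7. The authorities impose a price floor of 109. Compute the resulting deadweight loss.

Demand slope = (91 − 106)/(7 − 2) = −3, so p = 112 − 3q.
Supply slope = (115 − 90)/(7 − 2) = 5, so p = 80 + 5q.
Competitive equilibrium: 112 − 3q = 80 + 5q → q* = 4, p* = 100.
At the floor p = 109, quantity demanded = (112 − 109)/3 = 1.
Sellers' marginal cost at q' = 1: 80 + 5·1 = 85.
Δq = 4 − 1 = 3; wedge = 109 − 85 = 24.
DWL = ½ × 3 × 24 = 36.

36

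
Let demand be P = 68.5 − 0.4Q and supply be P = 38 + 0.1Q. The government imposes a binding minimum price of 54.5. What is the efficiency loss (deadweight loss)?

Competitive equilibrium: 68.5 − 0.4Q = 38 + 0.1Q → Q* = 61, P* = 44.1.
At the floor P = 54.5, quantity demanded = (68.5 − 54.5)/0.4 = 35.
Sellers' marginal cost at Q' = 35: 38 + 0.1·35 = 41.5.
ΔQ = 61 − 35 = 26; wedge = 54.5 − 41.5 = 13.
The triangle = ½ × 26 × 13 = 169.

169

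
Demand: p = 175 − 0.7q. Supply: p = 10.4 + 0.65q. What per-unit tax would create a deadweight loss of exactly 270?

27

Competitive equilibrium: 175 − 0.7q = 10.4 + 0.65q → q* = 121.9259, p* = 89.6519.
A tax t gives Δq = t/1.35 and wedge t, so DWL = t²/2.7.
t²/2.7 = 270 → t² = 729 → t = 27.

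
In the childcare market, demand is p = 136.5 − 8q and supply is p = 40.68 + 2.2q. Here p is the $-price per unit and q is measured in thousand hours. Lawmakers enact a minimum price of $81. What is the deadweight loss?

Competitive equilibrium: 136.5 − 8q = 40.68 + 2.2q → q* = 9.3941, p* = 61.3471.
At the floor p = 81, quantity demanded = (136.5 − 81)/8 = 6.9375.
Sellers' marginal cost at q' = 6.9375: 40.68 + 2.2·6.9375 = 55.9425.
Δq = 9.3941 − 6.9375 = 2.4566; wedge = 81 − 55.9425 = 25.0575.
Deadweight loss = ½ × 2.4566 × 25.0575 = $30.78 thousand.

$30.78 thousand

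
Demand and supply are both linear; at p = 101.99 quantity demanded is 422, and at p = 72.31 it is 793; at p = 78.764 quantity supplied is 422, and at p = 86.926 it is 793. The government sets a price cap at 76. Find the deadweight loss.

6367.39

Demand slope = (72.31 − 101.99)/(793 − 422) = −0.08, so p = 135.75 − 0.08q.
Supply slope = (86.926 − 78.764)/(793 − 422) = 0.022, so p = 69.48 + 0.022q.
Competitive equilibrium: 135.75 − 0.08q = 69.48 + 0.022q → q* = 649.7059, p* = 83.7735.
At the ceiling p = 76, quantity supplied = (76 − 69.48)/0.022 = 296.3636.
Willingness to pay at q' = 296.3636: 135.75 − 0.08·296.3636 = 112.0409.
Δq = 649.7059 − 296.3636 = 353.3423; wedge = 112.0409 − 76 = 36.0409.
Deadweight loss = ½ × 353.3423 × 36.0409 = 6367.39.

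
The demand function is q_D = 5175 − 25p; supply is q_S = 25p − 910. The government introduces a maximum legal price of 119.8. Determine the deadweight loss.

In inverse form: demand p = 207 − 0.04q, supply p = 36.4 + 0.04q.
Competitive equilibrium: 207 − 0.04q = 36.4 + 0.04q → q* = 2132.5, p* = 121.7.
At the ceiling p = 119.8, quantity supplied = (119.8 − 36.4)/0.04 = 2085.
Willingness to pay at q' = 2085: 207 − 0.04·2085 = 123.6.
Δq = 2132.5 − 2085 = 47.5; wedge = 123.6 − 119.8 = 3.8.
Welfare loss = ½ × 47.5 × 3.8 = 90.25.

90.25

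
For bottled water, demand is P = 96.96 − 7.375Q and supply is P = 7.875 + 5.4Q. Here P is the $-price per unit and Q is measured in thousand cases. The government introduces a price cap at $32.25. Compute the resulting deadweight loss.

Competitive equilibrium: 96.96 − 7.375Q = 7.875 + 5.4Q → Q* = 6.9734, P* = 45.5313.
At the ceiling P = 32.25, quantity supplied = (32.25 − 7.875)/5.4 = 4.5139.
Willingness to pay at Q' = 4.5139: 96.96 − 7.375·4.5139 = 63.67.
ΔQ = 6.9734 − 4.5139 = 2.4595; wedge = 63.67 − 32.25 = 31.42.
DWL = ½ × 2.4595 × 31.42 = $38.64 thousand.

$38.64 thousand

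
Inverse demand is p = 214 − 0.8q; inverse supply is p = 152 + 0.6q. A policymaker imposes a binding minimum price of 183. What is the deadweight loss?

Competitive equilibrium: 214 − 0.8q = 152 + 0.6q → q* = 44.2857, p* = 178.5714.
At the floor p = 183, quantity demanded = (214 − 183)/0.8 = 38.75.
Sellers' marginal cost at q' = 38.75: 152 + 0.6·38.75 = 175.25.
Δq = 44.2857 − 38.75 = 5.5357; wedge = 183 − 175.25 = 7.75.
DWL = ½ × 5.5357 × 7.75 = 21.45.

21.45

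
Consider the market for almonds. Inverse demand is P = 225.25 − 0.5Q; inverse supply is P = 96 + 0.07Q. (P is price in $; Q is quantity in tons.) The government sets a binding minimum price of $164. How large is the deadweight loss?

$3097.66

Competitive equilibrium: 225.25 − 0.5Q = 96 + 0.07Q → Q* = 226.7544, P* = 111.8728.
At the floor P = 164, quantity demanded = (225.25 − 164)/0.5 = 122.5.
Sellers' marginal cost at Q' = 122.5: 96 + 0.07·122.5 = 104.575.
ΔQ = 226.7544 − 122.5 = 104.2544; wedge = 164 − 104.575 = 59.425.
Deadweight loss = ½ × 104.2544 × 59.425 = $3097.66.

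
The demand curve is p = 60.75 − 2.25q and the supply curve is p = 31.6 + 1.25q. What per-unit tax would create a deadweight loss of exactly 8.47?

Competitive equilibrium: 60.75 − 2.25q = 31.6 + 1.25q → q* = 8.3286, p* = 42.0107.
A tax t gives Δq = t/3.5 and wedge t, so DWL = t²/7.
t²/7 = 8.47 → t² = 59.29 → t = 7.7.

7.7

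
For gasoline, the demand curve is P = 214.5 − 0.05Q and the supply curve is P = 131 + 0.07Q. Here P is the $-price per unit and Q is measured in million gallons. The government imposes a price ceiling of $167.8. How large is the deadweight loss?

Competitive equilibrium: 214.5 − 0.05Q = 131 + 0.07Q → Q* = 695.8333, P* = 179.7083.
At the ceiling P = 167.8, quantity supplied = (167.8 − 131)/0.07 = 525.7143.
Willingness to pay at Q' = 525.7143: 214.5 − 0.05·525.7143 = 188.2143.
ΔQ = 695.8333 − 525.7143 = 170.119; wedge = 188.2143 − 167.8 = 20.4143.
DWL = ½ × 170.119 × 20.4143 = $1736.43 million.

$1736.43 million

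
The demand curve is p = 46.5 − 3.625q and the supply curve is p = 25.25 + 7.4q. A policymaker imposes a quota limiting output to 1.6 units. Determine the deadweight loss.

0.59

Competitive equilibrium: 46.5 − 3.625q = 25.25 + 7.4q → q* = 1.9274, p* = 39.513.
At q = 1.6: demand price = 46.5 − 3.625·1.6 = 40.7; supply price = 25.25 + 7.4·1.6 = 37.09.
Δq = 1.9274 − 1.6 = 0.3274; wedge = 40.7 − 37.09 = 3.61.
Welfare loss = ½ × 0.3274 × 3.61 = 0.59.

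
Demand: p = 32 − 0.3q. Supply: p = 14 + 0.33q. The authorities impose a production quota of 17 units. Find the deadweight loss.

Competitive equilibrium: 32 − 0.3q = 14 + 0.33q → q* = 28.5714, p* = 23.4286.
At q = 17: demand price = 32 − 0.3·17 = 26.9; supply price = 14 + 0.33·17 = 19.61.
Δq = 28.5714 − 17 = 11.5714; wedge = 26.9 − 19.61 = 7.29.
DWL = ½ × 11.5714 × 7.29 = 42.18.

42.18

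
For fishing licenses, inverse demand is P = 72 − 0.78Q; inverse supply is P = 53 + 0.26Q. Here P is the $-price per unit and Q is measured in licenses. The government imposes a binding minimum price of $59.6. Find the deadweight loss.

$2.93

Competitive equilibrium: 72 − 0.78Q = 53 + 0.26Q → Q* = 18.2692, P* = 57.75.
At the floor P = 59.6, quantity demanded = (72 − 59.6)/0.78 = 15.8974.
Sellers' marginal cost at Q' = 15.8974: 53 + 0.26·15.8974 = 57.1333.
ΔQ = 18.2692 − 15.8974 = 2.3718; wedge = 59.6 − 57.1333 = 2.4667.
Deadweight loss = ½ × 2.3718 × 2.4667 = $2.93.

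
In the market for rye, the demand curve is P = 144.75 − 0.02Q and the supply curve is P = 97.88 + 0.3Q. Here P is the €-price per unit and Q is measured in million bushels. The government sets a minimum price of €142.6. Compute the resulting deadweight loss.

€242.97 million

Competitive equilibrium: 144.75 − 0.02Q = 97.88 + 0.3Q → Q* = 146.4688, P* = 141.8206.
At the floor P = 142.6, quantity demanded = (144.75 − 142.6)/0.02 = 107.5.
Sellers' marginal cost at Q' = 107.5: 97.88 + 0.3·107.5 = 130.13.
ΔQ = 146.4688 − 107.5 = 38.9688; wedge = 142.6 − 130.13 = 12.47.
DWL = ½ × 38.9688 × 12.47 = €242.97 million.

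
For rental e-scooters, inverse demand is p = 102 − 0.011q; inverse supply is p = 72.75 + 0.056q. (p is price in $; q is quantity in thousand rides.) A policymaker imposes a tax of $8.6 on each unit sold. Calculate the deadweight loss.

$551.94 thousand

Competitive equilibrium: 102 − 0.011q = 72.75 + 0.056q → q* = 436.5672, p* = 97.1978.
With the tax, the buyer price exceeds the seller price by 8.6: (102 − 0.011q) − (72.75 + 0.056q) = 8.6 → q' = 308.209.
Δq = 436.5672 − 308.209 = 128.3582; the wedge equals the tax, 8.6.
Deadweight loss = ½ × 128.3582 × 8.6 = $551.94 thousand.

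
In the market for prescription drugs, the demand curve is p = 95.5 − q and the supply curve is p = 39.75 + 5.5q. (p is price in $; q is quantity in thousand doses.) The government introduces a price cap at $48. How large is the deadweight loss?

Competitive equilibrium: 95.5 − q = 39.75 + 5.5q → q* = 8.5769, p* = 86.9231.
At the ceiling p = 48, quantity supplied = (48 − 39.75)/5.5 = 1.5.
Willingness to pay at q' = 1.5: 95.5 − 1·1.5 = 94.
Δq = 8.5769 − 1.5 = 7.0769; wedge = 94 − 48 = 46.
Welfare loss = ½ × 7.0769 × 46 = $162.77 thousand.

$162.77 thousand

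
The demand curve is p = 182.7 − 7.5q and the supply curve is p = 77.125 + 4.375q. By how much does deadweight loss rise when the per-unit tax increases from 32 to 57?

93.68

Competitive equilibrium: 182.7 − 7.5q = 77.125 + 4.375q → q* = 8.8905, p* = 116.0211.
For a per-unit tax t: Δq = t/11.875, so DWL = ½·t·(t/11.875) = t²/23.75.
At t = 32: DWL = 43.116. At t = 57: DWL = 136.8.
Increase = 136.8 − 43.116 = 93.68.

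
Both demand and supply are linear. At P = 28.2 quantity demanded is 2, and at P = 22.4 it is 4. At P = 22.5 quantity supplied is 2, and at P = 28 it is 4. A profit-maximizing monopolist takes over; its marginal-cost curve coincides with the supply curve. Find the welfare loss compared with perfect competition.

Demand slope = (22.4 − 28.2)/(4 − 2) = −2.9, so P = 34 − 2.9Q.
Supply slope = (28 − 22.5)/(4 − 2) = 2.75, so P = 17 + 2.75Q.
Competitive equilibrium: 34 − 2.9Q = 17 + 2.75Q → Q* = 3.0088, P* = 25.2743.
Marginal revenue: MR = 34 − 5.8Q. Set MR = MC: 34 − 5.8Q = 17 + 2.75Q → Q_m = 1.9883.
Price P_m = 34 − 2.9·1.9883 = 28.2339; MC(Q_m) = 17 + 2.75·1.9883 = 22.4678.
Competitive Q* = 3.0088, so ΔQ = 1.0205; wedge = 28.2339 − 22.4678 = 5.7661.
Welfare loss = ½ × 1.0205 × 5.7661 = 2.94.

2.94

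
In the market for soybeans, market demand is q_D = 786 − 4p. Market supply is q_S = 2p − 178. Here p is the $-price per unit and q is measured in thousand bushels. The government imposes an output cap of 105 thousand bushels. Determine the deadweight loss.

$551.04 thousand

In inverse form: demand p = 196.5 − 0.25q, supply p = 89 + 0.5q.
Competitive equilibrium: 196.5 − 0.25q = 89 + 0.5q → q* = 143.3333, p* = 160.6667.
At q = 105: demand price = 196.5 − 0.25·105 = 170.25; supply price = 89 + 0.5·105 = 141.5.
Δq = 143.3333 − 105 = 38.3333; wedge = 170.25 − 141.5 = 28.75.
DWL = ½ × 38.3333 × 28.75 = $551.04 thousand.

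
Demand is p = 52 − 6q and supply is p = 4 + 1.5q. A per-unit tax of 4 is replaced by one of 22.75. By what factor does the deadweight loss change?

32.348

Competitive equilibrium: 52 − 6q = 4 + 1.5q → q* = 6.4, p* = 13.6.
For a per-unit tax t: Δq = t/7.5, so DWL = ½·t·(t/7.5) = t²/15.
At t = 4: DWL = 1.067. At t = 22.75: DWL = 34.504.
Ratio = (22.75/4)² = 32.348.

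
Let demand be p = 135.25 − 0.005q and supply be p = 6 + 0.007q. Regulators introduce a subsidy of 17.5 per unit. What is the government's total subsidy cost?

Competitive equilibrium: 135.25 − 0.005q = 6 + 0.007q → q* = 10770.8333, p* = 81.3958.
The subsidy lowers effective supply by 17.5: p = 0.007q − 11.5.
New quantity: 135.25 − 0.005q = 0.007q − 11.5 → q' = 12229.1667.
Total subsidy cost = 17.5 × 12229.1667 = 214010.42.

214010.42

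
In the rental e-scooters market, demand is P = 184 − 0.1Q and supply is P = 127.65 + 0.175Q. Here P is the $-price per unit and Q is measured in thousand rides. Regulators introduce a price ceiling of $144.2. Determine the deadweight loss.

$1673.98 thousand

Competitive equilibrium: 184 − 0.1Q = 127.65 + 0.175Q → Q* = 204.9091, P* = 163.5091.
At the ceiling P = 144.2, quantity supplied = (144.2 − 127.65)/0.175 = 94.5714.
Willingness to pay at Q' = 94.5714: 184 − 0.1·94.5714 = 174.5429.
ΔQ = 204.9091 − 94.5714 = 110.3377; wedge = 174.5429 − 144.2 = 30.3429.
Deadweight loss = ½ × 110.3377 × 30.3429 = $1673.98 thousand.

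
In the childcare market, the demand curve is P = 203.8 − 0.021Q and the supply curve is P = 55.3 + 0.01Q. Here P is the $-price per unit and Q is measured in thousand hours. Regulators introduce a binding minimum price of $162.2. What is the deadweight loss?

$122334.69 thousand

Competitive equilibrium: 203.8 − 0.021Q = 55.3 + 0.01Q → Q* = 4790.322581, P* = 103.203226.
At the floor P = 162.2, quantity demanded = (203.8 − 162.2)/0.021 = 1980.952381.
Sellers' marginal cost at Q' = 1980.952381: 55.3 + 0.01·1980.952381 = 75.109524.
ΔQ = 4790.322581 − 1980.952381 = 2809.3702; wedge = 162.2 − 75.109524 = 87.090476.
The triangle = ½ × 2809.3702 × 87.090476 = $122334.69 thousand.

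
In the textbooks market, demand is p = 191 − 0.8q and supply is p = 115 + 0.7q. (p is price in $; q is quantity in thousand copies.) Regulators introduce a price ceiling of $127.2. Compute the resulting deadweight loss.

Competitive equilibrium: 191 − 0.8q = 115 + 0.7q → q* = 50.6667, p* = 150.4667.
At the ceiling p = 127.2, quantity supplied = (127.2 − 115)/0.7 = 17.4286.
Willingness to pay at q' = 17.4286: 191 − 0.8·17.4286 = 177.0571.
Δq = 50.6667 − 17.4286 = 33.2381; wedge = 177.0571 − 127.2 = 49.8571.
Welfare loss = ½ × 33.2381 × 49.8571 = $828.58 thousand.

$828.58 thousand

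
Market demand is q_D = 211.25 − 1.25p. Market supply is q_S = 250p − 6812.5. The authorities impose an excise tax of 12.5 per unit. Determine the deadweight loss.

In inverse form: demand p = 169 − 0.8q, supply p = 27.25 + 0.004q.
Competitive equilibrium: 169 − 0.8q = 27.25 + 0.004q → q* = 176.306, p* = 27.9552.
With the tax, the buyer price exceeds the seller price by 12.5: (169 − 0.8q) − (27.25 + 0.004q) = 12.5 → q' = 160.7587.
Δq = 176.306 − 160.7587 = 15.5473; the wedge equals the tax, 12.5.
DWL = ½ × 15.5473 × 12.5 = 97.17.

97.17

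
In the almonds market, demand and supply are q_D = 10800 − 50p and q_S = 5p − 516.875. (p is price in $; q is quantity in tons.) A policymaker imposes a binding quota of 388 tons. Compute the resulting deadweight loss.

$1689.50

In inverse form: demand p = 216 − 0.02q, supply p = 103.375 + 0.2q.
Competitive equilibrium: 216 − 0.02q = 103.375 + 0.2q → q* = 511.9318, p* = 205.7614.
At q = 388: demand price = 216 − 0.02·388 = 208.24; supply price = 103.375 + 0.2·388 = 180.975.
Δq = 511.9318 − 388 = 123.9318; wedge = 208.24 − 180.975 = 27.265.
The triangle = ½ × 123.9318 × 27.265 = $1689.50.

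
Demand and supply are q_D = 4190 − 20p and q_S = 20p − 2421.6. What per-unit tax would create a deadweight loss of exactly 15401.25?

In inverse form: demand p = 209.5 − 0.05q, supply p = 121.08 + 0.05q.
Competitive equilibrium: 209.5 − 0.05q = 121.08 + 0.05q → q* = 884.2, p* = 165.29.
A tax t gives Δq = t/0.1 and wedge t, so DWL = t²/0.2.
t²/0.2 = 15401.25 → t² = 3080.25 → t = 55.5.

55.5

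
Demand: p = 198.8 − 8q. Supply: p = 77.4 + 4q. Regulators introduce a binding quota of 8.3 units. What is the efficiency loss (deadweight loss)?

19.80

Competitive equilibrium: 198.8 − 8q = 77.4 + 4q → q* = 10.1167, p* = 117.8667.
At q = 8.3: demand price = 198.8 − 8·8.3 = 132.4; supply price = 77.4 + 4·8.3 = 110.6.
Δq = 10.1167 − 8.3 = 1.8167; wedge = 132.4 − 110.6 = 21.8.
DWL = ½ × 1.8167 × 21.8 = 19.80.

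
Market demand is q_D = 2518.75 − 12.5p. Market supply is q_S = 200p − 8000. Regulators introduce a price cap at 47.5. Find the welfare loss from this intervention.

In inverse form: demand p = 201.5 − 0.08q, supply p = 40 + 0.005q.
Competitive equilibrium: 201.5 − 0.08q = 40 + 0.005q → q* = 1900, p* = 49.5.
At the ceiling p = 47.5, quantity supplied = (47.5 − 40)/0.005 = 1500.
Willingness to pay at q' = 1500: 201.5 − 0.08·1500 = 81.5.
Δq = 1900 − 1500 = 400; wedge = 81.5 − 47.5 = 34.
Welfare loss = ½ × 400 × 34 = 6800.

6800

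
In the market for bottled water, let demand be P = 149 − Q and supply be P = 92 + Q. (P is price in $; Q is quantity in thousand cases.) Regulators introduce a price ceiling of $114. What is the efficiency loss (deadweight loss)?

$42.25 thousand

Competitive equilibrium: 149 − Q = 92 + Q → Q* = 28.5, P* = 120.5.
At the ceiling P = 114, quantity supplied = (114 − 92)/1 = 22.
Willingness to pay at Q' = 22: 149 − 1·22 = 127.
ΔQ = 28.5 − 22 = 6.5; wedge = 127 − 114 = 13.
DWL = ½ × 6.5 × 13 = $42.25 thousand.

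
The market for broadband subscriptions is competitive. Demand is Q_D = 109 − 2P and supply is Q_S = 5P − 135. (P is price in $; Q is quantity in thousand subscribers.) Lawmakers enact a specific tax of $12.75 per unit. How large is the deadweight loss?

In inverse form: demand P = 54.5 − 0.5Q, supply P = 27 + 0.2Q.
Competitive equilibrium: 54.5 − 0.5Q = 27 + 0.2Q → Q* = 39.2857, P* = 34.8571.
With the tax, the buyer price exceeds the seller price by 12.75: (54.5 − 0.5Q) − (27 + 0.2Q) = 12.75 → Q' = 21.0714.
ΔQ = 39.2857 − 21.0714 = 18.2143; the wedge equals the tax, 12.75.
Deadweight loss = ½ × 18.2143 × 12.75 = $116.12 thousand.

$116.12 thousand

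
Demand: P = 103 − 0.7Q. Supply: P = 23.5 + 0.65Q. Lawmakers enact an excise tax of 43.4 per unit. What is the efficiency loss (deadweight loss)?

697.61

Competitive equilibrium: 103 − 0.7Q = 23.5 + 0.65Q → Q* = 58.88889, P* = 61.77778.
With the tax, the buyer price exceeds the seller price by 43.4: (103 − 0.7Q) − (23.5 + 0.65Q) = 43.4 → Q' = 26.74074.
ΔQ = 58.88889 − 26.74074 = 32.14815; the wedge equals the tax, 43.4.
The triangle = ½ × 32.14815 × 43.4 = 697.61.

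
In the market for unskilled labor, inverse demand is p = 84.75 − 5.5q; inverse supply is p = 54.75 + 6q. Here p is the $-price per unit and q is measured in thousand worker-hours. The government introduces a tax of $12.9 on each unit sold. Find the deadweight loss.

$7.24 thousand

Competitive equilibrium: 84.75 − 5.5q = 54.75 + 6q → q* = 2.6087, p* = 70.40217.
With the tax, the buyer price exceeds the seller price by 12.9: (84.75 − 5.5q) − (54.75 + 6q) = 12.9 → q' = 1.48696.
Δq = 2.6087 − 1.48696 = 1.12174; the wedge equals the tax, 12.9.
Deadweight loss = ½ × 1.12174 × 12.9 = $7.24 thousand.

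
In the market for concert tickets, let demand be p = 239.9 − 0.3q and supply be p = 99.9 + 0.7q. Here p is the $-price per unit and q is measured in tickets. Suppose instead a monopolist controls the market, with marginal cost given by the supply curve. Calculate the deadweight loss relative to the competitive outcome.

Competitive equilibrium: 239.9 − 0.3q = 99.9 + 0.7q → q* = 140, p* = 197.9.
Marginal revenue: MR = 239.9 − 0.6q. Set MR = MC: 239.9 − 0.6q = 99.9 + 0.7q → q_m = 107.6923.
Price p_m = 239.9 − 0.3·107.6923 = 207.5923; MC(q_m) = 99.9 + 0.7·107.6923 = 175.2846.
Competitive q* = 140, so Δq = 32.3077; wedge = 207.5923 − 175.2846 = 32.3077.
The triangle = ½ × 32.3077 × 32.3077 = $521.89.

$521.89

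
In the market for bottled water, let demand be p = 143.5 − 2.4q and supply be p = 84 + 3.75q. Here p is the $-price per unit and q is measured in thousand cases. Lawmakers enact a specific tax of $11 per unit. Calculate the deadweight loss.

$9.84 thousand

Competitive equilibrium: 143.5 − 2.4q = 84 + 3.75q → q* = 9.6748, p* = 120.2805.
With the tax, the buyer price exceeds the seller price by 11: (143.5 − 2.4q) − (84 + 3.75q) = 11 → q' = 7.8862.
Δq = 9.6748 − 7.8862 = 1.7886; the wedge equals the tax, 11.
The triangle = ½ × 1.7886 × 11 = $9.84 thousand.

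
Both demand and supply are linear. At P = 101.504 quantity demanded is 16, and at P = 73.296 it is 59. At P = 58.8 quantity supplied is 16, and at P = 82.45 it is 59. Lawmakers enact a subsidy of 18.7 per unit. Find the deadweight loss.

Demand slope = (73.296 − 101.504)/(59 − 16) = −0.656, so P = 112 − 0.656Q.
Supply slope = (82.45 − 58.8)/(59 − 16) = 0.55, so P = 50 + 0.55Q.
Competitive equilibrium: 112 − 0.656Q = 50 + 0.55Q → Q* = 51.4096, P* = 78.2753.
The subsidy lowers effective supply by 18.7: P = 31.3 + 0.55Q.
New quantity: 112 − 0.656Q = 31.3 + 0.55Q → Q' = 66.9154.
Overproduction ΔQ = 66.9154 − 51.4096 = 15.5058; wedge = subsidy = 18.7.
Deadweight loss = ½ × 15.5058 × 18.7 = 144.98.

144.98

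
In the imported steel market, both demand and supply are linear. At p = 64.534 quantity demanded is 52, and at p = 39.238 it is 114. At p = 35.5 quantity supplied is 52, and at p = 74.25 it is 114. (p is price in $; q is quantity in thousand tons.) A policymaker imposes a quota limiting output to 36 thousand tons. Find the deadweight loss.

$1004.79 thousand

Demand slope = (39.238 − 64.534)/(114 − 52) = −0.408, so p = 85.75 − 0.408q.
Supply slope = (74.25 − 35.5)/(114 − 52) = 0.625, so p = 3 + 0.625q.
Competitive equilibrium: 85.75 − 0.408q = 3 + 0.625q → q* = 80.1065, p* = 53.0666.
At q = 36: demand price = 85.75 − 0.408·36 = 71.062; supply price = 3 + 0.625·36 = 25.5.
Δq = 80.1065 − 36 = 44.1065; wedge = 71.062 − 25.5 = 45.562.
DWL = ½ × 44.1065 × 45.562 = $1004.79 thousand.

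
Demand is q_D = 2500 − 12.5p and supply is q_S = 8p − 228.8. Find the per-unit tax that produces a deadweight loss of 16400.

In inverse form: demand p = 200 − 0.08q, supply p = 28.6 + 0.125q.
Competitive equilibrium: 200 − 0.08q = 28.6 + 0.125q → q* = 836.0976, p* = 133.1122.
A tax t gives Δq = t/0.205 and wedge t, so DWL = t²/0.41.
t²/0.41 = 16400 → t² = 6724 → t = 82.

82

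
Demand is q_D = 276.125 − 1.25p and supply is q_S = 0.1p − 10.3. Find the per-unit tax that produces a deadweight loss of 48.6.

In inverse form: demand p = 220.9 − 0.8q, supply p = 103 + 10q.
Competitive equilibrium: 220.9 − 0.8q = 103 + 10q → q* = 10.9167, p* = 212.1667.
A tax t gives Δq = t/10.8 and wedge t, so DWL = t²/21.6.
t²/21.6 = 48.6 → t² = 1049.76 → t = 32.4.

32.4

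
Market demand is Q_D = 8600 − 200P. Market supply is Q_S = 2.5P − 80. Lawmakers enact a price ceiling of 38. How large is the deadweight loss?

29.95

In inverse form: demand P = 43 − 0.005Q, supply P = 32 + 0.4Q.
Competitive equilibrium: 43 − 0.005Q = 32 + 0.4Q → Q* = 27.1605, P* = 42.8642.
At the ceiling P = 38, quantity supplied = (38 − 32)/0.4 = 15.
Willingness to pay at Q' = 15: 43 − 0.005·15 = 42.925.
ΔQ = 27.1605 − 15 = 12.1605; wedge = 42.925 − 38 = 4.925.
The triangle = ½ × 12.1605 × 4.925 = 29.95.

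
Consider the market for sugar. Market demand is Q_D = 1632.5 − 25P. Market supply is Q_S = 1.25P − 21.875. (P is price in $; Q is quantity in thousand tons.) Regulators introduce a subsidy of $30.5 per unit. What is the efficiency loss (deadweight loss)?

$553.72 thousand

In inverse form: demand P = 65.3 − 0.04Q, supply P = 17.5 + 0.8Q.
Competitive equilibrium: 65.3 − 0.04Q = 17.5 + 0.8Q → Q* = 56.9048, P* = 63.0238.
The subsidy lowers effective supply by 30.5: P = 0.8Q − 13.
New quantity: 65.3 − 0.04Q = 0.8Q − 13 → Q' = 93.2143.
Overproduction ΔQ = 93.2143 − 56.9048 = 36.3095; wedge = subsidy = 30.5.
Welfare loss = ½ × 36.3095 × 30.5 = $553.72 thousand.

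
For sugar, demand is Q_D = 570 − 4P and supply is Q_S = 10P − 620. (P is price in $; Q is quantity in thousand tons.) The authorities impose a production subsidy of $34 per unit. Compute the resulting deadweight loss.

In inverse form: demand P = 142.5 − 0.25Q, supply P = 62 + 0.1Q.
Competitive equilibrium: 142.5 − 0.25Q = 62 + 0.1Q → Q* = 230, P* = 85.
The subsidy lowers effective supply by 34: P = 28 + 0.1Q.
New quantity: 142.5 − 0.25Q = 28 + 0.1Q → Q' = 327.1429.
Overproduction ΔQ = 327.1429 − 230 = 97.1429; wedge = subsidy = 34.
Deadweight loss = ½ × 97.1429 × 34 = $1651.43 thousand.

$1651.43 thousand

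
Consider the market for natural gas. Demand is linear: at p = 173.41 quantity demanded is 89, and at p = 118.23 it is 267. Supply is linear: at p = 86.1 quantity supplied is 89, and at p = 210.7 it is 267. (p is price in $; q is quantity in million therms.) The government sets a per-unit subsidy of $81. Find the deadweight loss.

Demand slope = (118.23 − 173.41)/(267 − 89) = −0.31, so p = 201 − 0.31q.
Supply slope = (210.7 − 86.1)/(267 − 89) = 0.7, so p = 23.8 + 0.7q.
Competitive equilibrium: 201 − 0.31q = 23.8 + 0.7q → q* = 175.4455, p* = 146.6119.
The subsidy lowers effective supply by 81: p = 0.7q − 57.2.
New quantity: 201 − 0.31q = 0.7q − 57.2 → q' = 255.6436.
Overproduction Δq = 255.6436 − 175.4455 = 80.1981; wedge = subsidy = 81.
DWL = ½ × 80.1981 × 81 = $3248.02 million.

$3248.02 million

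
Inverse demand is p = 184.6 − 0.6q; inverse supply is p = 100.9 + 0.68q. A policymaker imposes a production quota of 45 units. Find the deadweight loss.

266.10

Competitive equilibrium: 184.6 − 0.6q = 100.9 + 0.68q → q* = 65.3906, p* = 145.3656.
At q = 45: demand price = 184.6 − 0.6·45 = 157.6; supply price = 100.9 + 0.68·45 = 131.5.
Δq = 65.3906 − 45 = 20.3906; wedge = 157.6 − 131.5 = 26.1.
The triangle = ½ × 20.3906 × 26.1 = 266.10.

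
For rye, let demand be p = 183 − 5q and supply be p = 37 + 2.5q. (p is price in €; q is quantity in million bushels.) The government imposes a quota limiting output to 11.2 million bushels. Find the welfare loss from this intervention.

€256.27 million

Competitive equilibrium: 183 − 5q = 37 + 2.5q → q* = 19.4667, p* = 85.6667.
At q = 11.2: demand price = 183 − 5·11.2 = 127; supply price = 37 + 2.5·11.2 = 65.
Δq = 19.4667 − 11.2 = 8.2667; wedge = 127 − 65 = 62.
The triangle = ½ × 8.2667 × 62 = €256.27 million.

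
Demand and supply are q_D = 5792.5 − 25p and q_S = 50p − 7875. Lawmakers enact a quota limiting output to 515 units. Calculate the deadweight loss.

15624.08

In inverse form: demand p = 231.7 − 0.04q, supply p = 157.5 + 0.02q.
Competitive equilibrium: 231.7 − 0.04q = 157.5 + 0.02q → q* = 1236.6667, p* = 182.2333.
At q = 515: demand price = 231.7 − 0.04·515 = 211.1; supply price = 157.5 + 0.02·515 = 167.8.
Δq = 1236.6667 − 515 = 721.6667; wedge = 211.1 − 167.8 = 43.3.
Welfare loss = ½ × 721.6667 × 43.3 = 15624.08.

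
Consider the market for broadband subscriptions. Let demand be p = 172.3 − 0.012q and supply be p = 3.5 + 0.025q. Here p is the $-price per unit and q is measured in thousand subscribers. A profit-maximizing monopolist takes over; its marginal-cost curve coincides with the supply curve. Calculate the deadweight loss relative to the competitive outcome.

$23093.17 thousand

Competitive equilibrium: 172.3 − 0.012q = 3.5 + 0.025q → q* = 4562.162162, p* = 117.554054.
Marginal revenue: MR = 172.3 − 0.024q. Set MR = MC: 172.3 − 0.024q = 3.5 + 0.025q → q_m = 3444.897959.
Price p_m = 172.3 − 0.012·3444.897959 = 130.961224; MC(q_m) = 3.5 + 0.025·3444.897959 = 89.622449.
Competitive q* = 4562.162162, so Δq = 1117.264203; wedge = 130.961224 − 89.622449 = 41.338775.
Deadweight loss = ½ × 1117.264203 × 41.338775 = $23093.17 thousand.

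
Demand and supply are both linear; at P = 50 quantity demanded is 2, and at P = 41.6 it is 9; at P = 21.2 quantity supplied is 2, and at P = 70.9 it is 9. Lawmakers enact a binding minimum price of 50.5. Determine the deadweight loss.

62.69

Demand slope = (41.6 − 50)/(9 − 2) = −1.2, so P = 52.4 − 1.2Q.
Supply slope = (70.9 − 21.2)/(9 − 2) = 7.1, so P = 7 + 7.1Q.
Competitive equilibrium: 52.4 − 1.2Q = 7 + 7.1Q → Q* = 5.4699, P* = 45.8361.
At the floor P = 50.5, quantity demanded = (52.4 − 50.5)/1.2 = 1.5833.
Sellers' marginal cost at Q' = 1.5833: 7 + 7.1·1.5833 = 18.2414.
ΔQ = 5.4699 − 1.5833 = 3.8866; wedge = 50.5 − 18.2414 = 32.2586.
DWL = ½ × 3.8866 × 32.2586 = 62.69.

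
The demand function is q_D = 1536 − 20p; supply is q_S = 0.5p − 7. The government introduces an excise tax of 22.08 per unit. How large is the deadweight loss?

In inverse form: demand p = 76.8 − 0.05q, supply p = 14 + 2q.
Competitive equilibrium: 76.8 − 0.05q = 14 + 2q → q* = 30.6341, p* = 75.2683.
With the tax, the buyer price exceeds the seller price by 22.08: (76.8 − 0.05q) − (14 + 2q) = 22.08 → q' = 19.8634.
Δq = 30.6341 − 19.8634 = 10.7707; the wedge equals the tax, 22.08.
DWL = ½ × 10.7707 × 22.08 = 118.91.

118.91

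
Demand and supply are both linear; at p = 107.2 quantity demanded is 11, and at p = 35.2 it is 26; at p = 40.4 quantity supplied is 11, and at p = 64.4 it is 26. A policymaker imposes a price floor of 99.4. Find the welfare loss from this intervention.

248.51

Demand slope = (35.2 − 107.2)/(26 − 11) = −4.8, so p = 160 − 4.8q.
Supply slope = (64.4 − 40.4)/(26 − 11) = 1.6, so p = 22.8 + 1.6q.
Competitive equilibrium: 160 − 4.8q = 22.8 + 1.6q → q* = 21.4375, p* = 57.1.
At the floor p = 99.4, quantity demanded = (160 − 99.4)/4.8 = 12.625.
Sellers' marginal cost at q' = 12.625: 22.8 + 1.6·12.625 = 43.
Δq = 21.4375 − 12.625 = 8.8125; wedge = 99.4 − 43 = 56.4.
DWL = ½ × 8.8125 × 56.4 = 248.51.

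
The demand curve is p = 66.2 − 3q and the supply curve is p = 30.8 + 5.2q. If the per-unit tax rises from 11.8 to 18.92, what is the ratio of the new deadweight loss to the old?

2.571

Competitive equilibrium: 66.2 − 3q = 30.8 + 5.2q → q* = 4.3171, p* = 53.2488.
For a per-unit tax t: Δq = t/8.2, so DWL = ½·t·(t/8.2) = t²/16.4.
At t = 11.8: DWL = 8.490. At t = 18.92: DWL = 21.827.
Ratio = (18.92/11.8)² = 2.571.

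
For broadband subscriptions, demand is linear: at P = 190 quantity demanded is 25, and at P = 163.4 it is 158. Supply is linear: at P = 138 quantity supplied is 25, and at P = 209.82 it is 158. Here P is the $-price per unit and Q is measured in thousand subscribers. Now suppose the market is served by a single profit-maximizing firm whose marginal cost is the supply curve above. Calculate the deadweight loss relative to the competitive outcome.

Demand slope = (163.4 − 190)/(158 − 25) = −0.2, so P = 195 − 0.2Q.
Supply slope = (209.82 − 138)/(158 − 25) = 0.54, so P = 124.5 + 0.54Q.
Competitive equilibrium: 195 − 0.2Q = 124.5 + 0.54Q → Q* = 95.2703, P* = 175.9459.
Marginal revenue: MR = 195 − 0.4Q. Set MR = MC: 195 − 0.4Q = 124.5 + 0.54Q → Q_m = 75.
Price P_m = 195 − 0.2·75 = 180; MC(Q_m) = 124.5 + 0.54·75 = 165.
Competitive Q* = 95.2703, so ΔQ = 20.2703; wedge = 180 − 165 = 15.
Deadweight loss = ½ × 20.2703 × 15 = $152.03 thousand.

$152.03 thousand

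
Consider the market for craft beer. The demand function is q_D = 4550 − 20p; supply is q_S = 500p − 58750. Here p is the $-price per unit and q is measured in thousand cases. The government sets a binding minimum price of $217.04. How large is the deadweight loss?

In inverse form: demand p = 227.5 − 0.05q, supply p = 117.5 + 0.002q.
Competitive equilibrium: 227.5 − 0.05q = 117.5 + 0.002q → q* = 2115.3846, p* = 121.7308.
At the floor p = 217.04, quantity demanded = (227.5 − 217.04)/0.05 = 209.2.
Sellers' marginal cost at q' = 209.2: 117.5 + 0.002·209.2 = 117.9184.
Δq = 2115.3846 − 209.2 = 1906.1846; wedge = 217.04 − 117.9184 = 99.1216.
Deadweight loss = ½ × 1906.1846 × 99.1216 = $94472.03 thousand.

$94472.03 thousand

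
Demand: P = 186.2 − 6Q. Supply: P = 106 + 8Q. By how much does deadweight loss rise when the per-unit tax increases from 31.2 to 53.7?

68.22

Competitive equilibrium: 186.2 − 6Q = 106 + 8Q → Q* = 5.7286, P* = 151.8286.
For a per-unit tax t: ΔQ = t/14, so DWL = ½·t·(t/14) = t²/28.
At t = 31.2: DWL = 34.766. At t = 53.7: DWL = 102.989.
Increase = 102.989 − 34.766 = 68.22.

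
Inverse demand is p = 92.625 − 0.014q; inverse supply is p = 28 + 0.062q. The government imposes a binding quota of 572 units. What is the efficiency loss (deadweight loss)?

2943.75

Competitive equilibrium: 92.625 − 0.014q = 28 + 0.062q → q* = 850.3289, p* = 80.7204.
At q = 572: demand price = 92.625 − 0.014·572 = 84.617; supply price = 28 + 0.062·572 = 63.464.
Δq = 850.3289 − 572 = 278.3289; wedge = 84.617 − 63.464 = 21.153.
Deadweight loss = ½ × 278.3289 × 21.153 = 2943.75.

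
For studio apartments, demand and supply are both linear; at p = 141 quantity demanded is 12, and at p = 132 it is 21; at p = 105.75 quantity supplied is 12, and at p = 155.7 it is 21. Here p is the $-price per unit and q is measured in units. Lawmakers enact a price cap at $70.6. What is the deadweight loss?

$449.47

Demand slope = (132 − 141)/(21 − 12) = −1, so p = 153 − q.
Supply slope = (155.7 − 105.75)/(21 − 12) = 5.55, so p = 39.15 + 5.55q.
Competitive equilibrium: 153 − q = 39.15 + 5.55q → q* = 17.3817, p* = 135.6183.
At the ceiling p = 70.6, quantity supplied = (70.6 − 39.15)/5.55 = 5.6667.
Willingness to pay at q' = 5.6667: 153 − 1·5.6667 = 147.3333.
Δq = 17.3817 − 5.6667 = 11.715; wedge = 147.3333 − 70.6 = 76.7333.
Welfare loss = ½ × 11.715 × 76.7333 = $449.47.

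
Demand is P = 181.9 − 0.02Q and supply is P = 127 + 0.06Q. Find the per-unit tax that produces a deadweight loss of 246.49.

Competitive equilibrium: 181.9 − 0.02Q = 127 + 0.06Q → Q* = 686.25, P* = 168.175.
A tax t gives ΔQ = t/0.08 and wedge t, so DWL = t²/0.16.
t²/0.16 = 246.49 → t² = 39.4384 → t = 6.28.

6.28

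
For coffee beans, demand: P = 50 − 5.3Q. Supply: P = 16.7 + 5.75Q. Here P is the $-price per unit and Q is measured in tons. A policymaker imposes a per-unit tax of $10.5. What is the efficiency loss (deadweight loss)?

$4.99

Competitive equilibrium: 50 − 5.3Q = 16.7 + 5.75Q → Q* = 3.0136, P* = 34.0281.
With the tax, the buyer price exceeds the seller price by 10.5: (50 − 5.3Q) − (16.7 + 5.75Q) = 10.5 → Q' = 2.0633.
ΔQ = 3.0136 − 2.0633 = 0.9503; the wedge equals the tax, 10.5.
The triangle = ½ × 0.9503 × 10.5 = $4.99.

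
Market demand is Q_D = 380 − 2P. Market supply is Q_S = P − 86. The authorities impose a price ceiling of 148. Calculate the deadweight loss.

40.33

In inverse form: demand P = 190 − 0.5Q, supply P = 86 + Q.
Competitive equilibrium: 190 − 0.5Q = 86 + Q → Q* = 69.3333, P* = 155.3333.
At the ceiling P = 148, quantity supplied = (148 − 86)/1 = 62.
Willingness to pay at Q' = 62: 190 − 0.5·62 = 159.
ΔQ = 69.3333 − 62 = 7.3333; wedge = 159 − 148 = 11.
Deadweight loss = ½ × 7.3333 × 11 = 40.33.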